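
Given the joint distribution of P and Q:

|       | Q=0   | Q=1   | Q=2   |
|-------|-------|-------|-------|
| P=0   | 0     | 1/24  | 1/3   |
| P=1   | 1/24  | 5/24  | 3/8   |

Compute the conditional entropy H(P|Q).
Marginal P(Q) (column sums):
  P(Q=0) = 0 + 1/24 = 1/24
  P(Q=1) = 1/24 + 5/24 = 1/4
  P(Q=2) = 1/3 + 3/8 = 17/24

H(P|Q) = -Σ P(P,Q)·log₂ P(P|Q), where P(P|Q) = P(P,Q) / P(Q)
  (cells with P(P,Q) = 0 contribute 0)
  (P=0,Q=1): P(P|Q) = (1/24)/(1/4) = 1/6;  -(1/24)·log₂(1/6) = 0.1077
  (P=0,Q=2): P(P|Q) = (1/3)/(17/24) = 8/17;  -(1/3)·log₂(8/17) = 0.3625
  (P=1,Q=0): P(P|Q) = (1/24)/(1/24) = 1;  -(1/24)·log₂(1) = 0.0000
  (P=1,Q=1): P(P|Q) = (5/24)/(1/4) = 5/6;  -(5/24)·log₂(5/6) = 0.0548
  (P=1,Q=2): P(P|Q) = (3/8)/(17/24) = 9/17;  -(3/8)·log₂(9/17) = 0.3441
H(P|Q) = 0.1077 + 0.3625 + 0.0000 + 0.0548 + 0.3441
  = 0.8691 bits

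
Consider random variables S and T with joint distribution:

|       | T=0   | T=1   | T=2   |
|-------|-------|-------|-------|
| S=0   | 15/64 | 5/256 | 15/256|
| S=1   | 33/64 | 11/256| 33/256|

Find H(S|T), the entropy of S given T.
Marginal P(T) (column sums):
  P(T=0) = 15/64 + 33/64 = 3/4
  P(T=1) = 5/256 + 11/256 = 1/16
  P(T=2) = 15/256 + 33/256 = 3/16

H(S|T) = -Σ P(S,T)·log₂ P(S|T), where P(S|T) = P(S,T) / P(T)
  (S=0,T=0): P(S|T) = (15/64)/(3/4) = 5/16;  -(15/64)·log₂(5/16) = 0.3933
  (S=0,T=1): P(S|T) = (5/256)/(1/16) = 5/16;  -(5/256)·log₂(5/16) = 0.0328
  (S=0,T=2): P(S|T) = (15/256)/(3/16) = 5/16;  -(15/256)·log₂(5/16) = 0.0983
  (S=1,T=0): P(S|T) = (33/64)/(3/4) = 11/16;  -(33/64)·log₂(11/16) = 0.2787
  (S=1,T=1): P(S|T) = (11/256)/(1/16) = 11/16;  -(11/256)·log₂(11/16) = 0.0232
  (S=1,T=2): P(S|T) = (33/256)/(3/16) = 11/16;  -(33/256)·log₂(11/16) = 0.0697
H(S|T) = 0.3933 + 0.0328 + 0.0983 + 0.2787 + 0.0232 + 0.0697
  = 0.8960 bits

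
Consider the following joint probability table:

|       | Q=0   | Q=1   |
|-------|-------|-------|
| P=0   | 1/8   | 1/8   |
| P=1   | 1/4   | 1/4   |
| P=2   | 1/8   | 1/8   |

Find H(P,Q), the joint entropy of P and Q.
H(P,Q) = -Σ P(P,Q) log₂ P(P,Q), summed over the non-zero cells:
H(P,Q) = -[(1/8)·log₂(1/8) + (1/8)·log₂(1/8) + (1/4)·log₂(1/4) + (1/4)·log₂(1/4) + (1/8)·log₂(1/8) + (1/8)·log₂(1/8)]
  = 0.3750 + 0.3750 + 0.5000 + 0.5000 + 0.3750 + 0.3750
  = 2.5000 bits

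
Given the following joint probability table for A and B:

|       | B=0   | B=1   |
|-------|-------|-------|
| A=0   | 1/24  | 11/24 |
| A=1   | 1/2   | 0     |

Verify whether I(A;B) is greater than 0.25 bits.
Marginal P(A) (row sums):
  P(A=0) = 1/24 + 11/24 = 1/2
  P(A=1) = 1/2 + 0 = 1/2
Marginal P(B) (column sums):
  P(B=0) = 1/24 + 1/2 = 13/24
  P(B=1) = 11/24 + 0 = 11/24

H(A) = -[(1/2)·log₂(1/2) + (1/2)·log₂(1/2)]
  = 0.5000 + 0.5000
  = 1.0000 bits
H(B) = -[(13/24)·log₂(13/24) + (11/24)·log₂(11/24)]
  = 0.4791 + 0.5159
  = 0.9950 bits
H(A,B) = -[(1/24)·log₂(1/24) + (11/24)·log₂(11/24) + (1/2)·log₂(1/2)]
  = 0.1910 + 0.5159 + 0.5000
  = 1.2069 bits

I(A;B) = H(A) + H(B) - H(A,B)
  = 1.0000 + 0.9950 - 1.2069
  = 0.7881 bits

Yes. I(A;B) = 0.7881 bits, which is > 0.25 bits.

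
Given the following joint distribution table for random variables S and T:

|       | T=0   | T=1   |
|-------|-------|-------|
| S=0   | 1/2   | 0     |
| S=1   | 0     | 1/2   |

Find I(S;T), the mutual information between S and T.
Marginal P(S) (row sums):
  P(S=0) = 1/2 + 0 = 1/2
  P(S=1) = 0 + 1/2 = 1/2
Marginal P(T) (column sums):
  P(T=0) = 1/2 + 0 = 1/2
  P(T=1) = 0 + 1/2 = 1/2

H(S) = -[(1/2)·log₂(1/2) + (1/2)·log₂(1/2)]
  = 0.5000 + 0.5000
  = 1.0000 bits
H(T) = -[(1/2)·log₂(1/2) + (1/2)·log₂(1/2)]
  = 0.5000 + 0.5000
  = 1.0000 bits
H(S,T) = -[(1/2)·log₂(1/2) + (1/2)·log₂(1/2)]
  = 0.5000 + 0.5000
  = 1.0000 bits

I(S;T) = H(S) + H(T) - H(S,T)
  = 1.0000 + 1.0000 - 1.0000
  = 1.0000 bits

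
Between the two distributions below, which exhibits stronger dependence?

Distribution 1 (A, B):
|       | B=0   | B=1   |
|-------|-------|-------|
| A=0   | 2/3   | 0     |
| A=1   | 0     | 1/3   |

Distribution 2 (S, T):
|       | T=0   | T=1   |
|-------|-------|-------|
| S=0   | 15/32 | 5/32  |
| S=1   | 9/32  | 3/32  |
Distribution 1 (A, B):
Marginal P(A) (row sums):
  P(A=0) = 2/3 + 0 = 2/3
  P(A=1) = 0 + 1/3 = 1/3
Marginal P(B) (column sums):
  P(B=0) = 2/3 + 0 = 2/3
  P(B=1) = 0 + 1/3 = 1/3

H(A) = -[(2/3)·log₂(2/3) + (1/3)·log₂(1/3)]
  = 0.3900 + 0.5283
  = 0.9183 bits
H(B) = -[(2/3)·log₂(2/3) + (1/3)·log₂(1/3)]
  = 0.3900 + 0.5283
  = 0.9183 bits
H(A,B) = -[(2/3)·log₂(2/3) + (1/3)·log₂(1/3)]
  = 0.3900 + 0.5283
  = 0.9183 bits

I(A;B) = H(A) + H(B) - H(A,B)
  = 0.9183 + 0.9183 - 0.9183
  = 0.9183 bits

Distribution 2 (S, T):
Marginal P(S) (row sums):
  P(S=0) = 15/32 + 5/32 = 5/8
  P(S=1) = 9/32 + 3/32 = 3/8
Marginal P(T) (column sums):
  P(T=0) = 15/32 + 9/32 = 3/4
  P(T=1) = 5/32 + 3/32 = 1/4

H(S) = -[(5/8)·log₂(5/8) + (3/8)·log₂(3/8)]
  = 0.4238 + 0.5306
  = 0.9544 bits
H(T) = -[(3/4)·log₂(3/4) + (1/4)·log₂(1/4)]
  = 0.3113 + 0.5000
  = 0.8113 bits
H(S,T) = -[(15/32)·log₂(15/32) + (5/32)·log₂(5/32) + (9/32)·log₂(9/32) + (3/32)·log₂(3/32)]
  = 0.5124 + 0.4184 + 0.5147 + 0.3202
  = 1.7657 bits

I(S;T) = H(S) + H(T) - H(S,T)
  = 0.9544 + 0.8113 - 1.7657
  = 0.0000 bits

I(A;B) = 0.9183 bits > I(S;T) = 0.0000 bits, so (A, B) has the higher mutual information (stronger dependence).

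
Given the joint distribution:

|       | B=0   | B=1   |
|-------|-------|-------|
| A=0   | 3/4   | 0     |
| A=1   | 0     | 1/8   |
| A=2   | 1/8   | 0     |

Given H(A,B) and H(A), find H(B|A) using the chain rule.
From the chain rule: H(A,B) = H(A) + H(B|A)
Therefore: H(B|A) = H(A,B) - H(A)

H(A,B) = -[(3/4)·log₂(3/4) + (1/8)·log₂(1/8) + (1/8)·log₂(1/8)]
  = 0.3113 + 0.3750 + 0.3750
  = 1.0613 bits
Marginal P(A) (row sums):
  P(A=0) = 3/4 + 0 = 3/4
  P(A=1) = 0 + 1/8 = 1/8
  P(A=2) = 1/8 + 0 = 1/8
H(A) = -[(3/4)·log₂(3/4) + (1/8)·log₂(1/8) + (1/8)·log₂(1/8)]
  = 0.3113 + 0.3750 + 0.3750
  = 1.0613 bits

H(B|A) = 1.0613 - 1.0613 = 0.0000 bits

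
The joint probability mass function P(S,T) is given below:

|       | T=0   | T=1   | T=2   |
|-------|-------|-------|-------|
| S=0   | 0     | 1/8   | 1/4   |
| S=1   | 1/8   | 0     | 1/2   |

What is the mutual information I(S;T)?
Marginal P(S) (row sums):
  P(S=0) = 0 + 1/8 + 1/4 = 3/8
  P(S=1) = 1/8 + 0 + 1/2 = 5/8
Marginal P(T) (column sums):
  P(T=0) = 0 + 1/8 = 1/8
  P(T=1) = 1/8 + 0 = 1/8
  P(T=2) = 1/4 + 1/2 = 3/4

H(S) = -[(3/8)·log₂(3/8) + (5/8)·log₂(5/8)]
  = 0.5306 + 0.4238
  = 0.9544 bits
H(T) = -[(1/8)·log₂(1/8) + (1/8)·log₂(1/8) + (3/4)·log₂(3/4)]
  = 0.3750 + 0.3750 + 0.3113
  = 1.0613 bits
H(S,T) = -[(1/8)·log₂(1/8) + (1/4)·log₂(1/4) + (1/8)·log₂(1/8) + (1/2)·log₂(1/2)]
  = 0.3750 + 0.5000 + 0.3750 + 0.5000
  = 1.7500 bits

I(S;T) = H(S) + H(T) - H(S,T)
  = 0.9544 + 1.0613 - 1.7500
  = 0.2657 bits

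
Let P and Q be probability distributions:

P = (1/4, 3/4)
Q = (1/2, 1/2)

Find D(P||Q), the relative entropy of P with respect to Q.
D(P||Q) = Σ P(i) log₂(P(i)/Q(i))
  i=0: (1/4) × log₂((1/4)/(1/2)) = (1/4) × log₂(1/2) = -0.2500
  i=1: (3/4) × log₂((3/4)/(1/2)) = (3/4) × log₂(3/2) = 0.4387
D(P||Q) = -0.2500 + 0.4387
  = 0.1887 bits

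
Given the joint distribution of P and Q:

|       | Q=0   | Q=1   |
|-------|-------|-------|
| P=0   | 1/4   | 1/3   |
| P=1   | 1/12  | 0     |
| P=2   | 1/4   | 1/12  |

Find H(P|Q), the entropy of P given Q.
Marginal P(Q) (column sums):
  P(Q=0) = 1/4 + 1/12 + 1/4 = 7/12
  P(Q=1) = 1/3 + 0 + 1/12 = 5/12

H(P|Q) = -Σ P(P,Q)·log₂ P(P|Q), where P(P|Q) = P(P,Q) / P(Q)
  (cells with P(P,Q) = 0 contribute 0)
  (P=0,Q=0): P(P|Q) = (1/4)/(7/12) = 3/7;  -(1/4)·log₂(3/7) = 0.3056
  (P=0,Q=1): P(P|Q) = (1/3)/(5/12) = 4/5;  -(1/3)·log₂(4/5) = 0.1073
  (P=1,Q=0): P(P|Q) = (1/12)/(7/12) = 1/7;  -(1/12)·log₂(1/7) = 0.2339
  (P=2,Q=0): P(P|Q) = (1/4)/(7/12) = 3/7;  -(1/4)·log₂(3/7) = 0.3056
  (P=2,Q=1): P(P|Q) = (1/12)/(5/12) = 1/5;  -(1/12)·log₂(1/5) = 0.1935
H(P|Q) = 0.3056 + 0.1073 + 0.2339 + 0.3056 + 0.1935
  = 1.1459 bits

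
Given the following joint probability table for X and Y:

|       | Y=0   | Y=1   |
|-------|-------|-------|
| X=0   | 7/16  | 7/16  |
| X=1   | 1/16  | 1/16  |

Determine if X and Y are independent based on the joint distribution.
Marginal P(X) (row sums):
  P(X=0) = 7/16 + 7/16 = 7/8
  P(X=1) = 1/16 + 1/16 = 1/8
Marginal P(Y) (column sums):
  P(Y=0) = 7/16 + 1/16 = 1/2
  P(Y=1) = 7/16 + 1/16 = 1/2

X and Y are independent iff P(X=i,Y=j) = P(X=i)·P(Y=j) for every cell.
  P(X=0)·P(Y=0) = 7/8 × 1/2 = 7/16 = P(X=0,Y=0) ✓
  P(X=0)·P(Y=1) = 7/8 × 1/2 = 7/16 = P(X=0,Y=1) ✓
  P(X=1)·P(Y=0) = 1/8 × 1/2 = 1/16 = P(X=1,Y=0) ✓
  P(X=1)·P(Y=1) = 1/8 × 1/2 = 1/16 = P(X=1,Y=1) ✓

Yes, X and Y are independent: every cell factors, so I(X;Y) = 0 bits.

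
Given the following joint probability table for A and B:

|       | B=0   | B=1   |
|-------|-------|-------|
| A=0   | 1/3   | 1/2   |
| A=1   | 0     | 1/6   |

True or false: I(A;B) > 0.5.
Marginal P(A) (row sums):
  P(A=0) = 1/3 + 1/2 = 5/6
  P(A=1) = 0 + 1/6 = 1/6
Marginal P(B) (column sums):
  P(B=0) = 1/3 + 0 = 1/3
  P(B=1) = 1/2 + 1/6 = 2/3

H(A) = -[(5/6)·log₂(5/6) + (1/6)·log₂(1/6)]
  = 0.2192 + 0.4308
  = 0.6500 bits
H(B) = -[(1/3)·log₂(1/3) + (2/3)·log₂(2/3)]
  = 0.5283 + 0.3900
  = 0.9183 bits
H(A,B) = -[(1/3)·log₂(1/3) + (1/2)·log₂(1/2) + (1/6)·log₂(1/6)]
  = 0.5283 + 0.5000 + 0.4308
  = 1.4591 bits

I(A;B) = H(A) + H(B) - H(A,B)
  = 0.6500 + 0.9183 - 1.4591
  = 0.1092 bits

False. I(A;B) = 0.1092 bits, which is ≤ 0.5 bits.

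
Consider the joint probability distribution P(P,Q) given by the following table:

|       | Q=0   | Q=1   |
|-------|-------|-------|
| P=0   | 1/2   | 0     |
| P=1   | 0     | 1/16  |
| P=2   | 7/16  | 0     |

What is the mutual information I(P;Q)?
Marginal P(P) (row sums):
  P(P=0) = 1/2 + 0 = 1/2
  P(P=1) = 0 + 1/16 = 1/16
  P(P=2) = 7/16 + 0 = 7/16
Marginal P(Q) (column sums):
  P(Q=0) = 1/2 + 0 + 7/16 = 15/16
  P(Q=1) = 0 + 1/16 + 0 = 1/16

H(P) = -[(1/2)·log₂(1/2) + (1/16)·log₂(1/16) + (7/16)·log₂(7/16)]
  = 0.5000 + 0.2500 + 0.5218
  = 1.2718 bits
H(Q) = -[(15/16)·log₂(15/16) + (1/16)·log₂(1/16)]
  = 0.0873 + 0.2500
  = 0.3373 bits
H(P,Q) = -[(1/2)·log₂(1/2) + (1/16)·log₂(1/16) + (7/16)·log₂(7/16)]
  = 0.5000 + 0.2500 + 0.5218
  = 1.2718 bits

I(P;Q) = H(P) + H(Q) - H(P,Q)
  = 1.2718 + 0.3373 - 1.2718
  = 0.3373 bits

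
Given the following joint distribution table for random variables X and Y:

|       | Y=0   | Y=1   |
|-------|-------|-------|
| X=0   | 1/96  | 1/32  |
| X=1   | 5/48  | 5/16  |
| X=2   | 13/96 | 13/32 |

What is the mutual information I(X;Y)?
Marginal P(X) (row sums):
  P(X=0) = 1/96 + 1/32 = 1/24
  P(X=1) = 5/48 + 5/16 = 5/12
  P(X=2) = 13/96 + 13/32 = 13/24
Marginal P(Y) (column sums):
  P(Y=0) = 1/96 + 5/48 + 13/96 = 1/4
  P(Y=1) = 1/32 + 5/16 + 13/32 = 3/4

H(X) = -[(1/24)·log₂(1/24) + (5/12)·log₂(5/12) + (13/24)·log₂(13/24)]
  = 0.1910 + 0.5263 + 0.4791
  = 1.1964 bits
H(Y) = -[(1/4)·log₂(1/4) + (3/4)·log₂(3/4)]
  = 0.5000 + 0.3113
  = 0.8113 bits
H(X,Y) = -[(1/96)·log₂(1/96) + (1/32)·log₂(1/32) + (5/48)·log₂(5/48) + (5/16)·log₂(5/16) + (13/96)·log₂(13/96) + (13/32)·log₂(13/32)]
  = 0.0686 + 0.1563 + 0.3399 + 0.5244 + 0.3906 + 0.5279
  = 2.0077 bits

I(X;Y) = H(X) + H(Y) - H(X,Y)
  = 1.1964 + 0.8113 - 2.0077
  = 0.0000 bits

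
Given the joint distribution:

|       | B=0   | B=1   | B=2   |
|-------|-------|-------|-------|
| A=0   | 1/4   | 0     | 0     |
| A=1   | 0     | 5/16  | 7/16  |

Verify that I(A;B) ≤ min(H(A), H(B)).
Marginal P(A) (row sums):
  P(A=0) = 1/4 + 0 + 0 = 1/4
  P(A=1) = 0 + 5/16 + 7/16 = 3/4
Marginal P(B) (column sums):
  P(B=0) = 1/4 + 0 = 1/4
  P(B=1) = 0 + 5/16 = 5/16
  P(B=2) = 0 + 7/16 = 7/16

H(A) = -[(1/4)·log₂(1/4) + (3/4)·log₂(3/4)]
  = 0.5000 + 0.3113
  = 0.8113 bits
H(B) = -[(1/4)·log₂(1/4) + (5/16)·log₂(5/16) + (7/16)·log₂(7/16)]
  = 0.5000 + 0.5244 + 0.5218
  = 1.5462 bits
H(A,B) = -[(1/4)·log₂(1/4) + (5/16)·log₂(5/16) + (7/16)·log₂(7/16)]
  = 0.5000 + 0.5244 + 0.5218
  = 1.5462 bits

I(A;B) = H(A) + H(B) - H(A,B)
  = 0.8113 + 1.5462 - 1.5462
  = 0.8113 bits

min(H(A), H(B)) = min(0.8113, 1.5462) = 0.8113 bits
Since 0.8113 ≤ 0.8113, the bound is satisfied ✓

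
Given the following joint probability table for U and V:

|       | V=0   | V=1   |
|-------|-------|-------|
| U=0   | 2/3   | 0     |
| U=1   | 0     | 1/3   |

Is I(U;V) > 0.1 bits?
Marginal P(U) (row sums):
  P(U=0) = 2/3 + 0 = 2/3
  P(U=1) = 0 + 1/3 = 1/3
Marginal P(V) (column sums):
  P(V=0) = 2/3 + 0 = 2/3
  P(V=1) = 0 + 1/3 = 1/3

H(U) = -[(2/3)·log₂(2/3) + (1/3)·log₂(1/3)]
  = 0.3900 + 0.5283
  = 0.9183 bits
H(V) = -[(2/3)·log₂(2/3) + (1/3)·log₂(1/3)]
  = 0.3900 + 0.5283
  = 0.9183 bits
H(U,V) = -[(2/3)·log₂(2/3) + (1/3)·log₂(1/3)]
  = 0.3900 + 0.5283
  = 0.9183 bits

I(U;V) = H(U) + H(V) - H(U,V)
  = 0.9183 + 0.9183 - 0.9183
  = 0.9183 bits

Yes. I(U;V) = 0.9183 bits, which is > 0.1 bits.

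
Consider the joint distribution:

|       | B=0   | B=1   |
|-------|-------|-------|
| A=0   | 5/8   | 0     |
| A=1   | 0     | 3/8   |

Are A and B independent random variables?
Marginal P(A) (row sums):
  P(A=0) = 5/8 + 0 = 5/8
  P(A=1) = 0 + 3/8 = 3/8
Marginal P(B) (column sums):
  P(B=0) = 5/8 + 0 = 5/8
  P(B=1) = 0 + 3/8 = 3/8

A and B are independent iff P(A=i,B=j) = P(A=i)·P(B=j) for every cell.
  P(A=0)·P(B=0) = 5/8 × 5/8 = 25/64, but P(A=0,B=0) = 5/8 ✗

No, A and B are not independent. Quantitatively, I(A;B) > 0:

H(A) = -[(5/8)·log₂(5/8) + (3/8)·log₂(3/8)]
  = 0.4238 + 0.5306
  = 0.9544 bits
H(B) = -[(5/8)·log₂(5/8) + (3/8)·log₂(3/8)]
  = 0.4238 + 0.5306
  = 0.9544 bits
H(A,B) = -[(5/8)·log₂(5/8) + (3/8)·log₂(3/8)]
  = 0.4238 + 0.5306
  = 0.9544 bits
I(A;B) = H(A) + H(B) - H(A,B) = 0.9544 + 0.9544 - 0.9544 = 0.9544 bits > 0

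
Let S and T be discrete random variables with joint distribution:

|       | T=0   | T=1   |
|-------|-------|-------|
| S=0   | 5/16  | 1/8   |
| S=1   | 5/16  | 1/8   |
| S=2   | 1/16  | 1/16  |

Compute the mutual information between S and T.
Marginal P(S) (row sums):
  P(S=0) = 5/16 + 1/8 = 7/16
  P(S=1) = 5/16 + 1/8 = 7/16
  P(S=2) = 1/16 + 1/16 = 1/8
Marginal P(T) (column sums):
  P(T=0) = 5/16 + 5/16 + 1/16 = 11/16
  P(T=1) = 1/8 + 1/8 + 1/16 = 5/16

H(S) = -[(7/16)·log₂(7/16) + (7/16)·log₂(7/16) + (1/8)·log₂(1/8)]
  = 0.5218 + 0.5218 + 0.3750
  = 1.4186 bits
H(T) = -[(11/16)·log₂(11/16) + (5/16)·log₂(5/16)]
  = 0.3716 + 0.5244
  = 0.8960 bits
H(S,T) = -[(5/16)·log₂(5/16) + (1/8)·log₂(1/8) + (5/16)·log₂(5/16) + (1/8)·log₂(1/8) + (1/16)·log₂(1/16) + (1/16)·log₂(1/16)]
  = 0.5244 + 0.3750 + 0.5244 + 0.3750 + 0.2500 + 0.2500
  = 2.2988 bits

I(S;T) = H(S) + H(T) - H(S,T)
  = 1.4186 + 0.8960 - 2.2988
  = 0.0158 bits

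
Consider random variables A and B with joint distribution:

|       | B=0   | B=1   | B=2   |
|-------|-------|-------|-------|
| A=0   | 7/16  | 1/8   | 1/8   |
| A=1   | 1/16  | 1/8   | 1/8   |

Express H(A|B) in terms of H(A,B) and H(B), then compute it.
H(A|B) = H(A,B) - H(B)

Marginal P(B) (column sums):
  P(B=0) = 7/16 + 1/16 = 1/2
  P(B=1) = 1/8 + 1/8 = 1/4
  P(B=2) = 1/8 + 1/8 = 1/4

H(A,B) = -[(7/16)·log₂(7/16) + (1/8)·log₂(1/8) + (1/8)·log₂(1/8) + (1/16)·log₂(1/16) + (1/8)·log₂(1/8) + (1/8)·log₂(1/8)]
  = 0.5218 + 0.3750 + 0.3750 + 0.2500 + 0.3750 + 0.3750
  = 2.2718 bits
H(B) = -[(1/2)·log₂(1/2) + (1/4)·log₂(1/4) + (1/4)·log₂(1/4)]
  = 0.5000 + 0.5000 + 0.5000
  = 1.5000 bits

H(A|B) = 2.2718 - 1.5000 = 0.7718 bits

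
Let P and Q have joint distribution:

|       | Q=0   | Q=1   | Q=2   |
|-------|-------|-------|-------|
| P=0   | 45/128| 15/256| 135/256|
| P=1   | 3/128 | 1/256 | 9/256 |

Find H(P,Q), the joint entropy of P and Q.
H(P,Q) = -Σ P(P,Q) log₂ P(P,Q), summed over the non-zero cells:
H(P,Q) = -[(45/128)·log₂(45/128) + (15/256)·log₂(15/256) + (135/256)·log₂(135/256) + (3/128)·log₂(3/128) + (1/256)·log₂(1/256) + (9/256)·log₂(9/256)]
  = 0.5302 + 0.2398 + 0.4868 + 0.1269 + 0.0313 + 0.1698
  = 1.5848 bits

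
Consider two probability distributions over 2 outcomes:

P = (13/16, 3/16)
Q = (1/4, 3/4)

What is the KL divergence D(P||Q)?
D(P||Q) = Σ P(i) log₂(P(i)/Q(i))
  i=0: (13/16) × log₂((13/16)/(1/4)) = (13/16) × log₂(13/4) = 1.3816
  i=1: (3/16) × log₂((3/16)/(3/4)) = (3/16) × log₂(1/4) = -0.3750
D(P||Q) = 1.3816 - 0.3750
  = 1.0066 bits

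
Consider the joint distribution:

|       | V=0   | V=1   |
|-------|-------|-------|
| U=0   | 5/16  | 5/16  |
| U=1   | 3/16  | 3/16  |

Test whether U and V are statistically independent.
Marginal P(U) (row sums):
  P(U=0) = 5/16 + 5/16 = 5/8
  P(U=1) = 3/16 + 3/16 = 3/8
Marginal P(V) (column sums):
  P(V=0) = 5/16 + 3/16 = 1/2
  P(V=1) = 5/16 + 3/16 = 1/2

U and V are independent iff P(U=i,V=j) = P(U=i)·P(V=j) for every cell.
  P(U=0)·P(V=0) = 5/8 × 1/2 = 5/16 = P(U=0,V=0) ✓
  P(U=0)·P(V=1) = 5/8 × 1/2 = 5/16 = P(U=0,V=1) ✓
  P(U=1)·P(V=0) = 3/8 × 1/2 = 3/16 = P(U=1,V=0) ✓
  P(U=1)·P(V=1) = 3/8 × 1/2 = 3/16 = P(U=1,V=1) ✓

Yes, U and V are independent: every cell factors, so I(U;V) = 0 bits.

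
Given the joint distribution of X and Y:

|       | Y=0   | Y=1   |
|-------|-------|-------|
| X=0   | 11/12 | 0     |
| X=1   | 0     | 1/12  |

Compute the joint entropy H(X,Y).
H(X,Y) = -Σ P(X,Y) log₂ P(X,Y), summed over the non-zero cells:
H(X,Y) = -[(11/12)·log₂(11/12) + (1/12)·log₂(1/12)]
  = 0.1151 + 0.2987
  = 0.4138 bits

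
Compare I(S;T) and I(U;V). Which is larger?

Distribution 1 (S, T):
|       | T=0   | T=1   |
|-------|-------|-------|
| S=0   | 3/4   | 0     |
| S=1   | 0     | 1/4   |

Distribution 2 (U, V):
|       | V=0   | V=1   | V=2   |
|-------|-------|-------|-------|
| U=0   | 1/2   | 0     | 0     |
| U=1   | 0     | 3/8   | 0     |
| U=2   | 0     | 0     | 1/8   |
Distribution 1 (S, T):
Marginal P(S) (row sums):
  P(S=0) = 3/4 + 0 = 3/4
  P(S=1) = 0 + 1/4 = 1/4
Marginal P(T) (column sums):
  P(T=0) = 3/4 + 0 = 3/4
  P(T=1) = 0 + 1/4 = 1/4

H(S) = -[(3/4)·log₂(3/4) + (1/4)·log₂(1/4)]
  = 0.3113 + 0.5000
  = 0.8113 bits
H(T) = -[(3/4)·log₂(3/4) + (1/4)·log₂(1/4)]
  = 0.3113 + 0.5000
  = 0.8113 bits
H(S,T) = -[(3/4)·log₂(3/4) + (1/4)·log₂(1/4)]
  = 0.3113 + 0.5000
  = 0.8113 bits

I(S;T) = H(S) + H(T) - H(S,T)
  = 0.8113 + 0.8113 - 0.8113
  = 0.8113 bits

Distribution 2 (U, V):
Marginal P(U) (row sums):
  P(U=0) = 1/2 + 0 + 0 = 1/2
  P(U=1) = 0 + 3/8 + 0 = 3/8
  P(U=2) = 0 + 0 + 1/8 = 1/8
Marginal P(V) (column sums):
  P(V=0) = 1/2 + 0 + 0 = 1/2
  P(V=1) = 0 + 3/8 + 0 = 3/8
  P(V=2) = 0 + 0 + 1/8 = 1/8

H(U) = -[(1/2)·log₂(1/2) + (3/8)·log₂(3/8) + (1/8)·log₂(1/8)]
  = 0.5000 + 0.5306 + 0.3750
  = 1.4056 bits
H(V) = -[(1/2)·log₂(1/2) + (3/8)·log₂(3/8) + (1/8)·log₂(1/8)]
  = 0.5000 + 0.5306 + 0.3750
  = 1.4056 bits
H(U,V) = -[(1/2)·log₂(1/2) + (3/8)·log₂(3/8) + (1/8)·log₂(1/8)]
  = 0.5000 + 0.5306 + 0.3750
  = 1.4056 bits

I(U;V) = H(U) + H(V) - H(U,V)
  = 1.4056 + 1.4056 - 1.4056
  = 1.4056 bits

I(U;V) = 1.4056 bits > I(S;T) = 0.8113 bits, so (U, V) has the higher mutual information (stronger dependence).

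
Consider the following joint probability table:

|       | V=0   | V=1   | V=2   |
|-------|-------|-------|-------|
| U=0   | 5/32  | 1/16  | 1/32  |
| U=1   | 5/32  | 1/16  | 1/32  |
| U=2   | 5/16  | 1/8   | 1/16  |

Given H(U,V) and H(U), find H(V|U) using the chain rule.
From the chain rule: H(U,V) = H(U) + H(V|U)
Therefore: H(V|U) = H(U,V) - H(U)

H(U,V) = -[(5/32)·log₂(5/32) + (1/16)·log₂(1/16) + (1/32)·log₂(1/32) + (5/32)·log₂(5/32) + (1/16)·log₂(1/16) + (1/32)·log₂(1/32) + (5/16)·log₂(5/16) + (1/8)·log₂(1/8) + (1/16)·log₂(1/16)]
  = 0.4184 + 0.2500 + 0.1563 + 0.4184 + 0.2500 + 0.1563 + 0.5244 + 0.3750 + 0.2500
  = 2.7988 bits
Marginal P(U) (row sums):
  P(U=0) = 5/32 + 1/16 + 1/32 = 1/4
  P(U=1) = 5/32 + 1/16 + 1/32 = 1/4
  P(U=2) = 5/16 + 1/8 + 1/16 = 1/2
H(U) = -[(1/4)·log₂(1/4) + (1/4)·log₂(1/4) + (1/2)·log₂(1/2)]
  = 0.5000 + 0.5000 + 0.5000
  = 1.5000 bits

H(V|U) = 2.7988 - 1.5000 = 1.2988 bits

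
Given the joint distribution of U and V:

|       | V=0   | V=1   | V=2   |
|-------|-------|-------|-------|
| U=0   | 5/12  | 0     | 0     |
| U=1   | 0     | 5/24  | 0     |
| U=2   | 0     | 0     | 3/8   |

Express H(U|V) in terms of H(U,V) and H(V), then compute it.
H(U|V) = H(U,V) - H(V)

Marginal P(V) (column sums):
  P(V=0) = 5/12 + 0 + 0 = 5/12
  P(V=1) = 0 + 5/24 + 0 = 5/24
  P(V=2) = 0 + 0 + 3/8 = 3/8

H(U,V) = -[(5/12)·log₂(5/12) + (5/24)·log₂(5/24) + (3/8)·log₂(3/8)]
  = 0.5263 + 0.4715 + 0.5306
  = 1.5284 bits
H(V) = -[(5/12)·log₂(5/12) + (5/24)·log₂(5/24) + (3/8)·log₂(3/8)]
  = 0.5263 + 0.4715 + 0.5306
  = 1.5284 bits

H(U|V) = 1.5284 - 1.5284 = 0.0000 bits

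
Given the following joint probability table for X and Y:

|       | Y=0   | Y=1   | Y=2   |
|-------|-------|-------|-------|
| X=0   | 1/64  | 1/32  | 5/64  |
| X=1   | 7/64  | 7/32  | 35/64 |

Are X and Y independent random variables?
Marginal P(X) (row sums):
  P(X=0) = 1/64 + 1/32 + 5/64 = 1/8
  P(X=1) = 7/64 + 7/32 + 35/64 = 7/8
Marginal P(Y) (column sums):
  P(Y=0) = 1/64 + 7/64 = 1/8
  P(Y=1) = 1/32 + 7/32 = 1/4
  P(Y=2) = 5/64 + 35/64 = 5/8

X and Y are independent iff P(X=i,Y=j) = P(X=i)·P(Y=j) for every cell.
  P(X=0)·P(Y=0) = 1/8 × 1/8 = 1/64 = P(X=0,Y=0) ✓
  P(X=0)·P(Y=1) = 1/8 × 1/4 = 1/32 = P(X=0,Y=1) ✓
  P(X=0)·P(Y=2) = 1/8 × 5/8 = 5/64 = P(X=0,Y=2) ✓
  P(X=1)·P(Y=0) = 7/8 × 1/8 = 7/64 = P(X=1,Y=0) ✓
  P(X=1)·P(Y=1) = 7/8 × 1/4 = 7/32 = P(X=1,Y=1) ✓
  P(X=1)·P(Y=2) = 7/8 × 5/8 = 35/64 = P(X=1,Y=2) ✓

Yes, X and Y are independent: every cell factors, so I(X;Y) = 0 bits.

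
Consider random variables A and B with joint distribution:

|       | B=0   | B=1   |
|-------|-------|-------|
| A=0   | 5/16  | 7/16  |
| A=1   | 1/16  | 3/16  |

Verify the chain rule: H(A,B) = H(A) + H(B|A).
Left side:
H(A,B) = -[(5/16)·log₂(5/16) + (7/16)·log₂(7/16) + (1/16)·log₂(1/16) + (3/16)·log₂(3/16)]
  = 0.5244 + 0.5218 + 0.2500 + 0.4528
  = 1.7490 bits

Right side:
Marginal P(A) (row sums):
  P(A=0) = 5/16 + 7/16 = 3/4
  P(A=1) = 1/16 + 3/16 = 1/4
H(A) = -[(3/4)·log₂(3/4) + (1/4)·log₂(1/4)]
  = 0.3113 + 0.5000
  = 0.8113 bits
H(B|A) = -Σ P(A,B)·log₂ P(B|A), where P(B|A) = P(A,B) / P(A)
  (A=0,B=0): P(B|A) = (5/16)/(3/4) = 5/12;  -(5/16)·log₂(5/12) = 0.3947
  (A=0,B=1): P(B|A) = (7/16)/(3/4) = 7/12;  -(7/16)·log₂(7/12) = 0.3402
  (A=1,B=0): P(B|A) = (1/16)/(1/4) = 1/4;  -(1/16)·log₂(1/4) = 0.1250
  (A=1,B=1): P(B|A) = (3/16)/(1/4) = 3/4;  -(3/16)·log₂(3/4) = 0.0778
H(B|A) = 0.3947 + 0.3402 + 0.1250 + 0.0778
  = 0.9377 bits
H(A) + H(B|A) = 0.8113 + 0.9377 = 1.7490 bits

Both sides equal 1.7490 bits, so the chain rule holds ✓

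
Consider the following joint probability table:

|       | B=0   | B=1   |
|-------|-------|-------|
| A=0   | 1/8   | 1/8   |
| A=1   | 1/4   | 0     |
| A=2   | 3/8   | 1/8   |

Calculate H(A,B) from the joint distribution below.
H(A,B) = -Σ P(A,B) log₂ P(A,B), summed over the non-zero cells:
H(A,B) = -[(1/8)·log₂(1/8) + (1/8)·log₂(1/8) + (1/4)·log₂(1/4) + (3/8)·log₂(3/8) + (1/8)·log₂(1/8)]
  = 0.3750 + 0.3750 + 0.5000 + 0.5306 + 0.3750
  = 2.1556 bits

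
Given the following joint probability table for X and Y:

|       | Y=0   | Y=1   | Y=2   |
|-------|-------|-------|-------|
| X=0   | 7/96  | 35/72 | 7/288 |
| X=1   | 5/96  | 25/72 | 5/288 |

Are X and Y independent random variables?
Marginal P(X) (row sums):
  P(X=0) = 7/96 + 35/72 + 7/288 = 7/12
  P(X=1) = 5/96 + 25/72 + 5/288 = 5/12
Marginal P(Y) (column sums):
  P(Y=0) = 7/96 + 5/96 = 1/8
  P(Y=1) = 35/72 + 25/72 = 5/6
  P(Y=2) = 7/288 + 5/288 = 1/24

X and Y are independent iff P(X=i,Y=j) = P(X=i)·P(Y=j) for every cell.
  P(X=0)·P(Y=0) = 7/12 × 1/8 = 7/96 = P(X=0,Y=0) ✓
  P(X=0)·P(Y=1) = 7/12 × 5/6 = 35/72 = P(X=0,Y=1) ✓
  P(X=0)·P(Y=2) = 7/12 × 1/24 = 7/288 = P(X=0,Y=2) ✓
  P(X=1)·P(Y=0) = 5/12 × 1/8 = 5/96 = P(X=1,Y=0) ✓
  P(X=1)·P(Y=1) = 5/12 × 5/6 = 25/72 = P(X=1,Y=1) ✓
  P(X=1)·P(Y=2) = 5/12 × 1/24 = 5/288 = P(X=1,Y=2) ✓

Yes, X and Y are independent: every cell factors, so I(X;Y) = 0 bits.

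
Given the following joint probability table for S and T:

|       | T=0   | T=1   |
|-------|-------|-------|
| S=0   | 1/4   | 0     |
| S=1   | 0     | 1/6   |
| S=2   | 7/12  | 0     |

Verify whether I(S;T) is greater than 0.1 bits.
Marginal P(S) (row sums):
  P(S=0) = 1/4 + 0 = 1/4
  P(S=1) = 0 + 1/6 = 1/6
  P(S=2) = 7/12 + 0 = 7/12
Marginal P(T) (column sums):
  P(T=0) = 1/4 + 0 + 7/12 = 5/6
  P(T=1) = 0 + 1/6 + 0 = 1/6

H(S) = -[(1/4)·log₂(1/4) + (1/6)·log₂(1/6) + (7/12)·log₂(7/12)]
  = 0.5000 + 0.4308 + 0.4536
  = 1.3844 bits
H(T) = -[(5/6)·log₂(5/6) + (1/6)·log₂(1/6)]
  = 0.2192 + 0.4308
  = 0.6500 bits
H(S,T) = -[(1/4)·log₂(1/4) + (1/6)·log₂(1/6) + (7/12)·log₂(7/12)]
  = 0.5000 + 0.4308 + 0.4536
  = 1.3844 bits

I(S;T) = H(S) + H(T) - H(S,T)
  = 1.3844 + 0.6500 - 1.3844
  = 0.6500 bits

Yes. I(S;T) = 0.6500 bits, which is > 0.1 bits.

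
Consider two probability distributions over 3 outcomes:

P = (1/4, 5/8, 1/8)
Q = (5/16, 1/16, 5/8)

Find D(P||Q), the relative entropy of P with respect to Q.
D(P||Q) = Σ P(i) log₂(P(i)/Q(i))
  i=0: (1/4) × log₂((1/4)/(5/16)) = (1/4) × log₂(4/5) = -0.0805
  i=1: (5/8) × log₂((5/8)/(1/16)) = (5/8) × log₂(10) = 2.0762
  i=2: (1/8) × log₂((1/8)/(5/8)) = (1/8) × log₂(1/5) = -0.2902
D(P||Q) = -0.0805 + 2.0762 - 0.2902
  = 1.7055 bits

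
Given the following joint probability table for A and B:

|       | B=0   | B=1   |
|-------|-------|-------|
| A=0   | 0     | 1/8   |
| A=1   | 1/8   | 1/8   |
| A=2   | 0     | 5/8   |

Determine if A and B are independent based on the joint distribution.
Marginal P(A) (row sums):
  P(A=0) = 0 + 1/8 = 1/8
  P(A=1) = 1/8 + 1/8 = 1/4
  P(A=2) = 0 + 5/8 = 5/8
Marginal P(B) (column sums):
  P(B=0) = 0 + 1/8 + 0 = 1/8
  P(B=1) = 1/8 + 1/8 + 5/8 = 7/8

A and B are independent iff P(A=i,B=j) = P(A=i)·P(B=j) for every cell.
  P(A=0)·P(B=0) = 1/8 × 1/8 = 1/64, but P(A=0,B=0) = 0 ✗

No, A and B are not independent. Quantitatively, I(A;B) > 0:

H(A) = -[(1/8)·log₂(1/8) + (1/4)·log₂(1/4) + (5/8)·log₂(5/8)]
  = 0.3750 + 0.5000 + 0.4238
  = 1.2988 bits
H(B) = -[(1/8)·log₂(1/8) + (7/8)·log₂(7/8)]
  = 0.3750 + 0.1686
  = 0.5436 bits
H(A,B) = -[(1/8)·log₂(1/8) + (1/8)·log₂(1/8) + (1/8)·log₂(1/8) + (5/8)·log₂(5/8)]
  = 0.3750 + 0.3750 + 0.3750 + 0.4238
  = 1.5488 bits
I(A;B) = H(A) + H(B) - H(A,B) = 1.2988 + 0.5436 - 1.5488 = 0.2936 bits > 0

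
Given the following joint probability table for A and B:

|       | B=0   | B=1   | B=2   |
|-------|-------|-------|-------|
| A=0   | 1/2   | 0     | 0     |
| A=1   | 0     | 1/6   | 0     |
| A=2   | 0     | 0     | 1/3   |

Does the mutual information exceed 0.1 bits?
Marginal P(A) (row sums):
  P(A=0) = 1/2 + 0 + 0 = 1/2
  P(A=1) = 0 + 1/6 + 0 = 1/6
  P(A=2) = 0 + 0 + 1/3 = 1/3
Marginal P(B) (column sums):
  P(B=0) = 1/2 + 0 + 0 = 1/2
  P(B=1) = 0 + 1/6 + 0 = 1/6
  P(B=2) = 0 + 0 + 1/3 = 1/3

H(A) = -[(1/2)·log₂(1/2) + (1/6)·log₂(1/6) + (1/3)·log₂(1/3)]
  = 0.5000 + 0.4308 + 0.5283
  = 1.4591 bits
H(B) = -[(1/2)·log₂(1/2) + (1/6)·log₂(1/6) + (1/3)·log₂(1/3)]
  = 0.5000 + 0.4308 + 0.5283
  = 1.4591 bits
H(A,B) = -[(1/2)·log₂(1/2) + (1/6)·log₂(1/6) + (1/3)·log₂(1/3)]
  = 0.5000 + 0.4308 + 0.5283
  = 1.4591 bits

I(A;B) = H(A) + H(B) - H(A,B)
  = 1.4591 + 1.4591 - 1.4591
  = 1.4591 bits

Yes. I(A;B) = 1.4591 bits, which is > 0.1 bits.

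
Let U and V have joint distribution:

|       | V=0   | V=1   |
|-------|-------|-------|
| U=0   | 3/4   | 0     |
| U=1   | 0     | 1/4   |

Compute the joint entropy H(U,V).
H(U,V) = -Σ P(U,V) log₂ P(U,V), summed over the non-zero cells:
H(U,V) = -[(3/4)·log₂(3/4) + (1/4)·log₂(1/4)]
  = 0.3113 + 0.5000
  = 0.8113 bits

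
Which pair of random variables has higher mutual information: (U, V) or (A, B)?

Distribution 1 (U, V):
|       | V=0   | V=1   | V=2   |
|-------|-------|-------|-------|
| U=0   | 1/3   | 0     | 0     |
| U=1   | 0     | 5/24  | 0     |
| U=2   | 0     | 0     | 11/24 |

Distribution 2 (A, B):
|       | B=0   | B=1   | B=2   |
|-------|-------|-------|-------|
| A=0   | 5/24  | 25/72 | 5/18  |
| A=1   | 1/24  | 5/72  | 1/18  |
Distribution 1 (U, V):
Marginal P(U) (row sums):
  P(U=0) = 1/3 + 0 + 0 = 1/3
  P(U=1) = 0 + 5/24 + 0 = 5/24
  P(U=2) = 0 + 0 + 11/24 = 11/24
Marginal P(V) (column sums):
  P(V=0) = 1/3 + 0 + 0 = 1/3
  P(V=1) = 0 + 5/24 + 0 = 5/24
  P(V=2) = 0 + 0 + 11/24 = 11/24

H(U) = -[(1/3)·log₂(1/3) + (5/24)·log₂(5/24) + (11/24)·log₂(11/24)]
  = 0.5283 + 0.4715 + 0.5159
  = 1.5157 bits
H(V) = -[(1/3)·log₂(1/3) + (5/24)·log₂(5/24) + (11/24)·log₂(11/24)]
  = 0.5283 + 0.4715 + 0.5159
  = 1.5157 bits
H(U,V) = -[(1/3)·log₂(1/3) + (5/24)·log₂(5/24) + (11/24)·log₂(11/24)]
  = 0.5283 + 0.4715 + 0.5159
  = 1.5157 bits

I(U;V) = H(U) + H(V) - H(U,V)
  = 1.5157 + 1.5157 - 1.5157
  = 1.5157 bits

Distribution 2 (A, B):
Marginal P(A) (row sums):
  P(A=0) = 5/24 + 25/72 + 5/18 = 5/6
  P(A=1) = 1/24 + 5/72 + 1/18 = 1/6
Marginal P(B) (column sums):
  P(B=0) = 5/24 + 1/24 = 1/4
  P(B=1) = 25/72 + 5/72 = 5/12
  P(B=2) = 5/18 + 1/18 = 1/3

H(A) = -[(5/6)·log₂(5/6) + (1/6)·log₂(1/6)]
  = 0.2192 + 0.4308
  = 0.6500 bits
H(B) = -[(1/4)·log₂(1/4) + (5/12)·log₂(5/12) + (1/3)·log₂(1/3)]
  = 0.5000 + 0.5263 + 0.5283
  = 1.5546 bits
H(A,B) = -[(5/24)·log₂(5/24) + (25/72)·log₂(25/72) + (5/18)·log₂(5/18) + (1/24)·log₂(1/24) + (5/72)·log₂(5/72) + (1/18)·log₂(1/18)]
  = 0.4715 + 0.5299 + 0.5133 + 0.1910 + 0.2672 + 0.2317
  = 2.2046 bits

I(A;B) = H(A) + H(B) - H(A,B)
  = 0.6500 + 1.5546 - 2.2046
  = 0.0000 bits

I(U;V) = 1.5157 bits > I(A;B) = 0.0000 bits, so (U, V) has the higher mutual information (stronger dependence).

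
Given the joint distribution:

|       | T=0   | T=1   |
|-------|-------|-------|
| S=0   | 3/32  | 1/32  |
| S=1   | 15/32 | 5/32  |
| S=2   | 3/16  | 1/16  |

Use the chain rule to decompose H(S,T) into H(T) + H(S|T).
By the chain rule: H(S,T) = H(T) + H(S|T)

Marginal P(T) (column sums):
  P(T=0) = 3/32 + 15/32 + 3/16 = 3/4
  P(T=1) = 1/32 + 5/32 + 1/16 = 1/4
H(T) = -[(3/4)·log₂(3/4) + (1/4)·log₂(1/4)]
  = 0.3113 + 0.5000
  = 0.8113 bits
H(S|T) = -Σ P(S,T)·log₂ P(S|T), where P(S|T) = P(S,T) / P(T)
  (S=0,T=0): P(S|T) = (3/32)/(3/4) = 1/8;  -(3/32)·log₂(1/8) = 0.2813
  (S=0,T=1): P(S|T) = (1/32)/(1/4) = 1/8;  -(1/32)·log₂(1/8) = 0.0938
  (S=1,T=0): P(S|T) = (15/32)/(3/4) = 5/8;  -(15/32)·log₂(5/8) = 0.3178
  (S=1,T=1): P(S|T) = (5/32)/(1/4) = 5/8;  -(5/32)·log₂(5/8) = 0.1059
  (S=2,T=0): P(S|T) = (3/16)/(3/4) = 1/4;  -(3/16)·log₂(1/4) = 0.3750
  (S=2,T=1): P(S|T) = (1/16)/(1/4) = 1/4;  -(1/16)·log₂(1/4) = 0.1250
H(S|T) = 0.2813 + 0.0938 + 0.3178 + 0.1059 + 0.3750 + 0.1250
  = 1.2988 bits

H(S,T) = H(T) + H(S|T) = 0.8113 + 1.2988 = 2.1101 bits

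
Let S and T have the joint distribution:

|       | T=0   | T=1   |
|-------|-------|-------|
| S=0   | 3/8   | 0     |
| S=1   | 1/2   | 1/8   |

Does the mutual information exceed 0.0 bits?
Marginal P(S) (row sums):
  P(S=0) = 3/8 + 0 = 3/8
  P(S=1) = 1/2 + 1/8 = 5/8
Marginal P(T) (column sums):
  P(T=0) = 3/8 + 1/2 = 7/8
  P(T=1) = 0 + 1/8 = 1/8

H(S) = -[(3/8)·log₂(3/8) + (5/8)·log₂(5/8)]
  = 0.5306 + 0.4238
  = 0.9544 bits
H(T) = -[(7/8)·log₂(7/8) + (1/8)·log₂(1/8)]
  = 0.1686 + 0.3750
  = 0.5436 bits
H(S,T) = -[(3/8)·log₂(3/8) + (1/2)·log₂(1/2) + (1/8)·log₂(1/8)]
  = 0.5306 + 0.5000 + 0.3750
  = 1.4056 bits

I(S;T) = H(S) + H(T) - H(S,T)
  = 0.9544 + 0.5436 - 1.4056
  = 0.0924 bits

Yes. I(S;T) = 0.0924 bits, which is > 0.0 bits.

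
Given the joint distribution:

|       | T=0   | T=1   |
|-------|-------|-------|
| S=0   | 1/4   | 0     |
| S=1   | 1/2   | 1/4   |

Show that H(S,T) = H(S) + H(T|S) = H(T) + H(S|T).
Marginal P(S) (row sums):
  P(S=0) = 1/4 + 0 = 1/4
  P(S=1) = 1/2 + 1/4 = 3/4
Marginal P(T) (column sums):
  P(T=0) = 1/4 + 1/2 = 3/4
  P(T=1) = 0 + 1/4 = 1/4

Decomposition 1: H(S) + H(T|S)
H(S) = -[(1/4)·log₂(1/4) + (3/4)·log₂(3/4)]
  = 0.5000 + 0.3113
  = 0.8113 bits
H(T|S) = -Σ P(S,T)·log₂ P(T|S), where P(T|S) = P(S,T) / P(S)
  (cells with P(S,T) = 0 contribute 0)
  (S=0,T=0): P(T|S) = (1/4)/(1/4) = 1;  -(1/4)·log₂(1) = 0.0000
  (S=1,T=0): P(T|S) = (1/2)/(3/4) = 2/3;  -(1/2)·log₂(2/3) = 0.2925
  (S=1,T=1): P(T|S) = (1/4)/(3/4) = 1/3;  -(1/4)·log₂(1/3) = 0.3962
H(T|S) = 0.0000 + 0.2925 + 0.3962
  = 0.6887 bits
H(S) + H(T|S) = 0.8113 + 0.6887 = 1.5000 bits

Decomposition 2: H(T) + H(S|T)
H(T) = -[(3/4)·log₂(3/4) + (1/4)·log₂(1/4)]
  = 0.3113 + 0.5000
  = 0.8113 bits
H(S|T) = -Σ P(S,T)·log₂ P(S|T), where P(S|T) = P(S,T) / P(T)
  (cells with P(S,T) = 0 contribute 0)
  (S=0,T=0): P(S|T) = (1/4)/(3/4) = 1/3;  -(1/4)·log₂(1/3) = 0.3962
  (S=1,T=0): P(S|T) = (1/2)/(3/4) = 2/3;  -(1/2)·log₂(2/3) = 0.2925
  (S=1,T=1): P(S|T) = (1/4)/(1/4) = 1;  -(1/4)·log₂(1) = 0.0000
H(S|T) = 0.3962 + 0.2925 + 0.0000
  = 0.6887 bits
H(T) + H(S|T) = 0.8113 + 0.6887 = 1.5000 bits

Direct computation of the joint entropy:
H(S,T) = -[(1/4)·log₂(1/4) + (1/2)·log₂(1/2) + (1/4)·log₂(1/4)]
  = 0.5000 + 0.5000 + 0.5000
  = 1.5000 bits

All three agree: H(S,T) = 1.5000 bits ✓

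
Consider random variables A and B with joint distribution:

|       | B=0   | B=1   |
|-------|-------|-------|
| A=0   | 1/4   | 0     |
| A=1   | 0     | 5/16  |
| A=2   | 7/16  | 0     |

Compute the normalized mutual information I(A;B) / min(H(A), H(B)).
Marginal P(A) (row sums):
  P(A=0) = 1/4 + 0 = 1/4
  P(A=1) = 0 + 5/16 = 5/16
  P(A=2) = 7/16 + 0 = 7/16
Marginal P(B) (column sums):
  P(B=0) = 1/4 + 0 + 7/16 = 11/16
  P(B=1) = 0 + 5/16 + 0 = 5/16

H(A) = -[(1/4)·log₂(1/4) + (5/16)·log₂(5/16) + (7/16)·log₂(7/16)]
  = 0.5000 + 0.5244 + 0.5218
  = 1.5462 bits
H(B) = -[(11/16)·log₂(11/16) + (5/16)·log₂(5/16)]
  = 0.3716 + 0.5244
  = 0.8960 bits
H(A,B) = -[(1/4)·log₂(1/4) + (5/16)·log₂(5/16) + (7/16)·log₂(7/16)]
  = 0.5000 + 0.5244 + 0.5218
  = 1.5462 bits

I(A;B) = H(A) + H(B) - H(A,B)
  = 1.5462 + 0.8960 - 1.5462
  = 0.8960 bits

min(H(A), H(B)) = min(1.5462, 0.8960) = 0.8960 bits
Normalized MI = 0.8960 / 0.8960 = 1.0000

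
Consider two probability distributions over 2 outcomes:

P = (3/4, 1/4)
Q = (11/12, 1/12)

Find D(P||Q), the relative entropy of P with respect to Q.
D(P||Q) = Σ P(i) log₂(P(i)/Q(i))
  i=0: (3/4) × log₂((3/4)/(11/12)) = (3/4) × log₂(9/11) = -0.2171
  i=1: (1/4) × log₂((1/4)/(1/12)) = (1/4) × log₂(3) = 0.3962
D(P||Q) = -0.2171 + 0.3962
  = 0.1791 bits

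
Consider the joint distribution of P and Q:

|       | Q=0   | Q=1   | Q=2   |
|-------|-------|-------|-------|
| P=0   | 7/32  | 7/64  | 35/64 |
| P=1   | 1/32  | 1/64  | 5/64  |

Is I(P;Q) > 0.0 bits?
Marginal P(P) (row sums):
  P(P=0) = 7/32 + 7/64 + 35/64 = 7/8
  P(P=1) = 1/32 + 1/64 + 5/64 = 1/8
Marginal P(Q) (column sums):
  P(Q=0) = 7/32 + 1/32 = 1/4
  P(Q=1) = 7/64 + 1/64 = 1/8
  P(Q=2) = 35/64 + 5/64 = 5/8

H(P) = -[(7/8)·log₂(7/8) + (1/8)·log₂(1/8)]
  = 0.1686 + 0.3750
  = 0.5436 bits
H(Q) = -[(1/4)·log₂(1/4) + (1/8)·log₂(1/8) + (5/8)·log₂(5/8)]
  = 0.5000 + 0.3750 + 0.4238
  = 1.2988 bits
H(P,Q) = -[(7/32)·log₂(7/32) + (7/64)·log₂(7/64) + (35/64)·log₂(35/64) + (1/32)·log₂(1/32) + (1/64)·log₂(1/64) + (5/64)·log₂(5/64)]
  = 0.4796 + 0.3492 + 0.4762 + 0.1563 + 0.0938 + 0.2873
  = 1.8424 bits

I(P;Q) = H(P) + H(Q) - H(P,Q)
  = 0.5436 + 1.2988 - 1.8424
  = 0.0000 bits

No. I(P;Q) = 0.0000 bits, which is ≤ 0.0 bits.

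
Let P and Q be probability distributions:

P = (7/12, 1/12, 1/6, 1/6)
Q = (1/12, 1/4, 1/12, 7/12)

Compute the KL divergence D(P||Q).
D(P||Q) = Σ P(i) log₂(P(i)/Q(i))
  i=0: (7/12) × log₂((7/12)/(1/12)) = (7/12) × log₂(7) = 1.6376
  i=1: (1/12) × log₂((1/12)/(1/4)) = (1/12) × log₂(1/3) = -0.1321
  i=2: (1/6) × log₂((1/6)/(1/12)) = (1/6) × log₂(2) = 0.1667
  i=3: (1/6) × log₂((1/6)/(7/12)) = (1/6) × log₂(2/7) = -0.3012
D(P||Q) = 1.6376 - 0.1321 + 0.1667 - 0.3012
  = 1.3710 bits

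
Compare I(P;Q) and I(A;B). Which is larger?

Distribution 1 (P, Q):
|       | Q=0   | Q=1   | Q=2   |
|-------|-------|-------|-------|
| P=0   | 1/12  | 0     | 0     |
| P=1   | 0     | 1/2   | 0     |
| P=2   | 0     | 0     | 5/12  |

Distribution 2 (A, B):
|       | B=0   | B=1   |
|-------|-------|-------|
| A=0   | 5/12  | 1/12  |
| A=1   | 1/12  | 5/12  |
Distribution 1 (P, Q):
Marginal P(P) (row sums):
  P(P=0) = 1/12 + 0 + 0 = 1/12
  P(P=1) = 0 + 1/2 + 0 = 1/2
  P(P=2) = 0 + 0 + 5/12 = 5/12
Marginal P(Q) (column sums):
  P(Q=0) = 1/12 + 0 + 0 = 1/12
  P(Q=1) = 0 + 1/2 + 0 = 1/2
  P(Q=2) = 0 + 0 + 5/12 = 5/12

H(P) = -[(1/12)·log₂(1/12) + (1/2)·log₂(1/2) + (5/12)·log₂(5/12)]
  = 0.2987 + 0.5000 + 0.5263
  = 1.3250 bits
H(Q) = -[(1/12)·log₂(1/12) + (1/2)·log₂(1/2) + (5/12)·log₂(5/12)]
  = 0.2987 + 0.5000 + 0.5263
  = 1.3250 bits
H(P,Q) = -[(1/12)·log₂(1/12) + (1/2)·log₂(1/2) + (5/12)·log₂(5/12)]
  = 0.2987 + 0.5000 + 0.5263
  = 1.3250 bits

I(P;Q) = H(P) + H(Q) - H(P,Q)
  = 1.3250 + 1.3250 - 1.3250
  = 1.3250 bits

Distribution 2 (A, B):
Marginal P(A) (row sums):
  P(A=0) = 5/12 + 1/12 = 1/2
  P(A=1) = 1/12 + 5/12 = 1/2
Marginal P(B) (column sums):
  P(B=0) = 5/12 + 1/12 = 1/2
  P(B=1) = 1/12 + 5/12 = 1/2

H(A) = -[(1/2)·log₂(1/2) + (1/2)·log₂(1/2)]
  = 0.5000 + 0.5000
  = 1.0000 bits
H(B) = -[(1/2)·log₂(1/2) + (1/2)·log₂(1/2)]
  = 0.5000 + 0.5000
  = 1.0000 bits
H(A,B) = -[(5/12)·log₂(5/12) + (1/12)·log₂(1/12) + (1/12)·log₂(1/12) + (5/12)·log₂(5/12)]
  = 0.5263 + 0.2987 + 0.2987 + 0.5263
  = 1.6500 bits

I(A;B) = H(A) + H(B) - H(A,B)
  = 1.0000 + 1.0000 - 1.6500
  = 0.3500 bits

I(P;Q) = 1.3250 bits > I(A;B) = 0.3500 bits, so (P, Q) has the higher mutual information (stronger dependence).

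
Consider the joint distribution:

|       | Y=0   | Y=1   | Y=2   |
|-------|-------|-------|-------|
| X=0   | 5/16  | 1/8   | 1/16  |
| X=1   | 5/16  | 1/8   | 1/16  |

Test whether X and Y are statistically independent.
Marginal P(X) (row sums):
  P(X=0) = 5/16 + 1/8 + 1/16 = 1/2
  P(X=1) = 5/16 + 1/8 + 1/16 = 1/2
Marginal P(Y) (column sums):
  P(Y=0) = 5/16 + 5/16 = 5/8
  P(Y=1) = 1/8 + 1/8 = 1/4
  P(Y=2) = 1/16 + 1/16 = 1/8

X and Y are independent iff P(X=i,Y=j) = P(X=i)·P(Y=j) for every cell.
  P(X=0)·P(Y=0) = 1/2 × 5/8 = 5/16 = P(X=0,Y=0) ✓
  P(X=0)·P(Y=1) = 1/2 × 1/4 = 1/8 = P(X=0,Y=1) ✓
  P(X=0)·P(Y=2) = 1/2 × 1/8 = 1/16 = P(X=0,Y=2) ✓
  P(X=1)·P(Y=0) = 1/2 × 5/8 = 5/16 = P(X=1,Y=0) ✓
  P(X=1)·P(Y=1) = 1/2 × 1/4 = 1/8 = P(X=1,Y=1) ✓
  P(X=1)·P(Y=2) = 1/2 × 1/8 = 1/16 = P(X=1,Y=2) ✓

Yes, X and Y are independent: every cell factors, so I(X;Y) = 0 bits.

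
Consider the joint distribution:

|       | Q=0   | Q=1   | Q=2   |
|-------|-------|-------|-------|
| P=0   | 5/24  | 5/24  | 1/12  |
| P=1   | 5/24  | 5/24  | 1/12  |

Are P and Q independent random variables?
Marginal P(P) (row sums):
  P(P=0) = 5/24 + 5/24 + 1/12 = 1/2
  P(P=1) = 5/24 + 5/24 + 1/12 = 1/2
Marginal P(Q) (column sums):
  P(Q=0) = 5/24 + 5/24 = 5/12
  P(Q=1) = 5/24 + 5/24 = 5/12
  P(Q=2) = 1/12 + 1/12 = 1/6

P and Q are independent iff P(P=i,Q=j) = P(P=i)·P(Q=j) for every cell.
  P(P=0)·P(Q=0) = 1/2 × 5/12 = 5/24 = P(P=0,Q=0) ✓
  P(P=0)·P(Q=1) = 1/2 × 5/12 = 5/24 = P(P=0,Q=1) ✓
  P(P=0)·P(Q=2) = 1/2 × 1/6 = 1/12 = P(P=0,Q=2) ✓
  P(P=1)·P(Q=0) = 1/2 × 5/12 = 5/24 = P(P=1,Q=0) ✓
  P(P=1)·P(Q=1) = 1/2 × 5/12 = 5/24 = P(P=1,Q=1) ✓
  P(P=1)·P(Q=2) = 1/2 × 1/6 = 1/12 = P(P=1,Q=2) ✓

Yes, P and Q are independent: every cell factors, so I(P;Q) = 0 bits.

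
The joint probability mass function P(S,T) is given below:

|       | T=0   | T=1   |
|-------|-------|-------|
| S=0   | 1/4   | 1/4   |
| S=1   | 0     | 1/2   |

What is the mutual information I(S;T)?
Marginal P(S) (row sums):
  P(S=0) = 1/4 + 1/4 = 1/2
  P(S=1) = 0 + 1/2 = 1/2
Marginal P(T) (column sums):
  P(T=0) = 1/4 + 0 = 1/4
  P(T=1) = 1/4 + 1/2 = 3/4

H(S) = -[(1/2)·log₂(1/2) + (1/2)·log₂(1/2)]
  = 0.5000 + 0.5000
  = 1.0000 bits
H(T) = -[(1/4)·log₂(1/4) + (3/4)·log₂(3/4)]
  = 0.5000 + 0.3113
  = 0.8113 bits
H(S,T) = -[(1/4)·log₂(1/4) + (1/4)·log₂(1/4) + (1/2)·log₂(1/2)]
  = 0.5000 + 0.5000 + 0.5000
  = 1.5000 bits

I(S;T) = H(S) + H(T) - H(S,T)
  = 1.0000 + 0.8113 - 1.5000
  = 0.3113 bits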